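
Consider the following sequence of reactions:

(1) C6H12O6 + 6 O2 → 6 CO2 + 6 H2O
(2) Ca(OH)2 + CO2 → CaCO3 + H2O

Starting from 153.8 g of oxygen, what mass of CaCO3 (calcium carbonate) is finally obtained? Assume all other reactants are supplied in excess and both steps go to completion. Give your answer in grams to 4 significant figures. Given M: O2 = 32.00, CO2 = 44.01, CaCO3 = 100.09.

481.1 g

n(O2) = 153.80 / 32.00 = 4.8063 mol.
Step 1 gives a 6:6 ratio of O2 to CO2, so n(CO2) = 4.8063 mol.
In step 2 the CO2:CaCO3 ratio is 1:1, so n(CaCO3) = 4.8063 mol.
Mass of CaCO3 = 4.8063 × 100.09 = 481.06 g.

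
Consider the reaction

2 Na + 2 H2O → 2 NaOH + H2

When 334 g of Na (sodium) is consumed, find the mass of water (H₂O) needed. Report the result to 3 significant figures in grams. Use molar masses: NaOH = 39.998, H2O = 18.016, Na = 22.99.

n(Na) = 334.0 g / 22.99 g/mol = 14.53 mol.
From the equation the Na:H2O mole ratio is 2:2, so n(H2O) = 14.53 × 2/2 = 14.53 mol.
Mass of H2O = 14.53 mol × 18.016 g/mol = 261.7 g.

262 g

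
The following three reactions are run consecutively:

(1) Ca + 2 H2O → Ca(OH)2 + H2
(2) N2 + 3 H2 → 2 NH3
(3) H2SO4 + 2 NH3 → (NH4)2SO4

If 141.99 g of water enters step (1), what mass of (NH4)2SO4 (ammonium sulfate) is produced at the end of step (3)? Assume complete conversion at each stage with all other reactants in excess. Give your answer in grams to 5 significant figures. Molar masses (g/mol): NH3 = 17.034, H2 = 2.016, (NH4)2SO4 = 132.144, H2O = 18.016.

n(H2O) = 141.99 / 18.016 = 7.88133 mol.
Reaction (1): H2O→H2 ratio 2:1 ⇒ n(H2) = 3.94066 mol.
Reaction (2): H2→NH3 ratio 3:2 ⇒ n(NH3) = 2.62711 mol.
Reaction (3): NH3→(NH4)2SO4 ratio 2:1 ⇒ n((NH4)2SO4) = 1.31355 mol.
Mass of (NH4)2SO4 = 1.31355 × 132.144 = 173.578 g.

173.58 g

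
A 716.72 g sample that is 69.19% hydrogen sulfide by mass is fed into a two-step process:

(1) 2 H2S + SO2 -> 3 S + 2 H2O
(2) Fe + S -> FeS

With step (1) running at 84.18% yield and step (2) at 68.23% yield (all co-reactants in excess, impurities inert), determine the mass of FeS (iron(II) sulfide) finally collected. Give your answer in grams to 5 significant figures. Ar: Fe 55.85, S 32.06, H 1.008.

Pure H2S = 716.72 × 0.6919 = 495.899 g.
M(H2S) = 2(1.008) + 32.06 = 34.076 g/mol.
M(FeS) = 55.85 + 32.06 = 87.91 g/mol.
n(H2S) = 495.899 / 34.076 = 14.5527 mol.
Step 1 (H2S:S = 2:3): theoretical n(S) = 21.8291 mol; at 84.18% yield, n(S) = 18.3757 mol.
Step 2 (S:FeS = 1:1): theoretical n(FeS) = 18.3757 mol, so theoretical mass = 18.3757 × 87.91 = 1615.41 g.
At 68.23% yield, actual mass of FeS = 1615.41 × 0.6823 = 1102.19 g.

1102.2 g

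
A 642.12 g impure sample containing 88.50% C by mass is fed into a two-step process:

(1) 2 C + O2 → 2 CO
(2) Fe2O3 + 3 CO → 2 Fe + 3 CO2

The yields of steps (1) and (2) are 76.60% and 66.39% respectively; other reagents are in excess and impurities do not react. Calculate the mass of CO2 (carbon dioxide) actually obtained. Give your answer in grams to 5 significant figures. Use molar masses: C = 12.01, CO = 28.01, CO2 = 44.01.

Pure C = 642.12 × 0.8850 = 568.276 g.
n(C) = 568.276 / 12.01 = 47.3169 mol.
Step 1 (C:CO = 2:2): theoretical n(CO) = 47.3169 mol; at 76.60% yield, n(CO) = 36.2448 mol.
Step 2 (CO:CO2 = 3:3): theoretical n(CO2) = 36.2448 mol, so theoretical mass = 36.2448 × 44.01 = 1595.13 g.
At 66.39% yield, actual mass of CO2 = 1595.13 × 0.6639 = 1059.01 g.

1059.0 g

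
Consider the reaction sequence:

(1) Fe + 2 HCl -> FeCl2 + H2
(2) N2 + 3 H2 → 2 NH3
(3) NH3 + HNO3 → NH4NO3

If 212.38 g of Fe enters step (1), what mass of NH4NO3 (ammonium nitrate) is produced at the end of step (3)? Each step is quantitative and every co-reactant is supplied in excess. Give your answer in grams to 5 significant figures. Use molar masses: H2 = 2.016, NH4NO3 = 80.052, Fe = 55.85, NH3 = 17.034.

n(Fe) = 212.38 / 55.85 = 3.80269 mol.
Reaction (1): Fe→H2 ratio 1:1 ⇒ n(H2) = 3.80269 mol.
Reaction (2): H2→NH3 ratio 3:2 ⇒ n(NH3) = 2.53512 mol.
Reaction (3): NH3→NH4NO3 ratio 1:1 ⇒ n(NH4NO3) = 2.53512 mol.
Mass of NH4NO3 = 2.53512 × 80.052 = 202.942 g.

202.94 g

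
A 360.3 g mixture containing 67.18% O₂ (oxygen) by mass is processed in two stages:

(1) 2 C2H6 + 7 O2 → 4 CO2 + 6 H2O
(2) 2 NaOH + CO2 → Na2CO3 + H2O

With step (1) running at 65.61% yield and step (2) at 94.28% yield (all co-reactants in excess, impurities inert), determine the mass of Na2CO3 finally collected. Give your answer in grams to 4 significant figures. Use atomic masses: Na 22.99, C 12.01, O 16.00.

283.4 g

Pure O2 = 360.3 × 0.6718 = 242.05 g.
M(O2) = 2(16.00) = 32.00 g/mol.
M(Na2CO3) = 2(22.99) + 12.01 + 3(16.00) = 105.99 g/mol.
n(O2) = 242.05 / 32.00 = 7.5640 mol.
Step 1 (O2:CO2 = 7:4): theoretical n(CO2) = 4.3223 mol; at 65.61% yield, n(CO2) = 2.8359 mol.
Step 2 (CO2:Na2CO3 = 1:1): theoretical n(Na2CO3) = 2.8359 mol, so theoretical mass = 2.8359 × 105.99 = 300.57 g.
At 94.28% yield, actual mass of Na2CO3 = 300.57 × 0.9428 = 283.38 g.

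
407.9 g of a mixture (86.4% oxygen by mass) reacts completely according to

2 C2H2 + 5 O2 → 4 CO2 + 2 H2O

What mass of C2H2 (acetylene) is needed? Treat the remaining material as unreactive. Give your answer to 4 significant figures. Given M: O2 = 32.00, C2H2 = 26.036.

Mass of pure O2 = 407.9 g × 0.864 = 352.43 g.
n(O2) = 352.43 g / 32.00 g/mol = 11.013 mol.
From the equation the O2:C2H2 mole ratio is 5:2, so n(C2H2) = 11.013 × 2/5 = 4.4053 mol.
Mass of C2H2 = 4.4053 mol × 26.036 g/mol = 114.70 g.

114.7 g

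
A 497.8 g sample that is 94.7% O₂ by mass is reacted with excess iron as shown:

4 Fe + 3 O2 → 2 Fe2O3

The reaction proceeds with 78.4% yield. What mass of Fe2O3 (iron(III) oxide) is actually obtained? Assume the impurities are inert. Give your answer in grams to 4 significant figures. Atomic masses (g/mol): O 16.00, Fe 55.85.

Pure O2 available = 497.8 g × 0.947 = 471.42 g.
M(O2) = 2(16.00) = 32.00 g/mol.
M(Fe2O3) = 2(55.85) + 3(16.00) = 159.70 g/mol.
n(O2) = 471.42 g / 32.00 g/mol = 14.732 mol.
From the equation the O2:Fe2O3 mole ratio is 3:2, so n(Fe2O3) = 14.732 × 2/3 = 9.8212 mol.
Mass of Fe2O3 = 9.8212 mol × 159.70 g/mol = 1568.4 g.
Actual mass collected = 1568.4 g × 0.784 = 1229.7 g.

1230 g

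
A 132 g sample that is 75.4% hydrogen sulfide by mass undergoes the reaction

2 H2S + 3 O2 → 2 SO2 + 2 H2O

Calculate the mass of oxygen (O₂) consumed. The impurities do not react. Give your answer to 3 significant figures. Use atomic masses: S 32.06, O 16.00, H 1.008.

Mass of pure H2S = 132 g × 0.754 = 99.53 g.
M(H2S) = 2(1.008) + 32.06 = 34.076 g/mol.
M(O2) = 2(16.00) = 32.00 g/mol.
n(H2S) = 99.53 g / 34.076 g/mol = 2.921 mol.
From the equation the H2S:O2 mole ratio is 2:3, so n(O2) = 2.921 × 3/2 = 4.381 mol.
Mass of O2 = 4.381 mol × 32.00 g/mol = 140.2 g.

140 g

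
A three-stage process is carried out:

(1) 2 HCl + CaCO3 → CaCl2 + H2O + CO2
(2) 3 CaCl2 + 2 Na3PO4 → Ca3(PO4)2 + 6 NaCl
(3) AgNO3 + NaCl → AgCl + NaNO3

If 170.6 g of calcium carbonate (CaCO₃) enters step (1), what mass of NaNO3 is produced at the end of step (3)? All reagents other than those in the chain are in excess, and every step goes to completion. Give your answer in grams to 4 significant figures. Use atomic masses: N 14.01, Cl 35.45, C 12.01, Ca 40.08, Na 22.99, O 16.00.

289.8 g

M(CaCO3) = 40.08 + 12.01 + 3(16.00) = 100.09 g/mol.
M(NaNO3) = 22.99 + 14.01 + 3(16.00) = 85.00 g/mol.
n(CaCO3) = 170.6 / 100.09 = 1.7045 mol.
Reaction (1): CaCO3→CaCl2 ratio 1:1 ⇒ n(CaCl2) = 1.7045 mol.
Reaction (2): CaCl2→NaCl ratio 3:6 ⇒ n(NaCl) = 3.4089 mol.
Reaction (3): NaCl→NaNO3 ratio 1:1 ⇒ n(NaNO3) = 3.4089 mol.
Mass of NaNO3 = 3.4089 × 85.00 = 289.76 g.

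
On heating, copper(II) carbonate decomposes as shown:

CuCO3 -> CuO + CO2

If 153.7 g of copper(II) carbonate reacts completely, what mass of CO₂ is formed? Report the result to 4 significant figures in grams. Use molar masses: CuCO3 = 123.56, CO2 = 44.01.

n(CuCO3) = 153.70 g / 123.56 g/mol = 1.2439 mol.
From the equation the CuCO3:CO2 mole ratio is 1:1, so n(CO2) = 1.2439 × 1/1 = 1.2439 mol.
Mass of CO2 = 1.2439 mol × 44.01 g/mol = 54.745 g.

54.75 g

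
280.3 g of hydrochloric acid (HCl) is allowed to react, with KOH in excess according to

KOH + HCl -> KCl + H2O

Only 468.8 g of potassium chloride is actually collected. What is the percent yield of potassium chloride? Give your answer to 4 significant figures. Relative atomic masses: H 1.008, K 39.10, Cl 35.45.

81.79 %

M(HCl) = 1.008 + 35.45 = 36.458 g/mol.
M(KCl) = 39.10 + 35.45 = 74.55 g/mol.
n(HCl) = 280.30 g / 36.458 g/mol = 7.6883 mol.
From the equation the HCl:KCl mole ratio is 1:1, so n(KCl) = 7.6883 × 1/1 = 7.6883 mol.
Mass of KCl = 7.6883 mol × 74.55 g/mol = 573.16 g.
This is the theoretical yield. Percent yield = 468.8 g / 573.16 g × 100% = 81.792%.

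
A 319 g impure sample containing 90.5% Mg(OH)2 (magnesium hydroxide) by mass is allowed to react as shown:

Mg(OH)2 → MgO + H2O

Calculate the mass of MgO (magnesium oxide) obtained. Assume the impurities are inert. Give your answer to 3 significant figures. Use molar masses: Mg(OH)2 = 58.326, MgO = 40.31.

Mass of pure Mg(OH)2 = 319 g × 0.905 = 288.7 g.
n(Mg(OH)2) = 288.7 g / 58.326 g/mol = 4.950 mol.
From the equation the Mg(OH)2:MgO mole ratio is 1:1, so n(MgO) = 4.950 × 1/1 = 4.950 mol.
Mass of MgO = 4.950 mol × 40.31 g/mol = 199.5 g.

200 g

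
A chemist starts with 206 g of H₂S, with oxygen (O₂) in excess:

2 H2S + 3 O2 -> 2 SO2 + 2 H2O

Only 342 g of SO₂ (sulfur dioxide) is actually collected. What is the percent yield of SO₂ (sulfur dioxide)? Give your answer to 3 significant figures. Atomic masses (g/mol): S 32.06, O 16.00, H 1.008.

M(H2S) = 2(1.008) + 32.06 = 34.076 g/mol.
M(SO2) = 32.06 + 2(16.00) = 64.06 g/mol.
n(H2S) = 206.0 g / 34.076 g/mol = 6.045 mol.
From the equation the H2S:SO2 mole ratio is 2:2, so n(SO2) = 6.045 × 2/2 = 6.045 mol.
Mass of SO2 = 6.045 mol × 64.06 g/mol = 387.3 g.
This is the theoretical yield. Percent yield = 342 g / 387.3 g × 100% = 88.31%.

88.3 %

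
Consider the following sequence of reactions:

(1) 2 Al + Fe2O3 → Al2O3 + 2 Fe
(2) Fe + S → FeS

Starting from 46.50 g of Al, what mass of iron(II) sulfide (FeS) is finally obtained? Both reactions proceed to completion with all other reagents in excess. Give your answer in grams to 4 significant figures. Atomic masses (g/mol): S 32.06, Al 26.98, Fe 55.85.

M(Al) = 26.98 g/mol.
M(FeS) = 55.85 + 32.06 = 87.91 g/mol.
n(Al) = 46.500 / 26.98 = 1.7235 mol.
Step 1 gives a 2:2 ratio of Al to Fe, so n(Fe) = 1.7235 mol.
In step 2 the Fe:FeS ratio is 1:1, so n(FeS) = 1.7235 mol.
Mass of FeS = 1.7235 × 87.91 = 151.51 g.

151.5 g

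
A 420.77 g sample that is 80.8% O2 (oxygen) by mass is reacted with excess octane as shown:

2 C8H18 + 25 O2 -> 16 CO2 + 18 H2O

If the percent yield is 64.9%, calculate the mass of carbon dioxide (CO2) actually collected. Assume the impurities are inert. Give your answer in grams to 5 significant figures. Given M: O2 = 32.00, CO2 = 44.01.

194.21 g

Pure O2 available = 420.77 g × 0.808 = 339.982 g.
n(O2) = 339.982 g / 32.00 g/mol = 10.6244 mol.
From the equation the O2:CO2 mole ratio is 25:16, so n(CO2) = 10.6244 × 16/25 = 6.79964 mol.
Mass of CO2 = 6.79964 mol × 44.01 g/mol = 299.252 g.
Actual mass collected = 299.252 g × 0.649 = 194.215 g.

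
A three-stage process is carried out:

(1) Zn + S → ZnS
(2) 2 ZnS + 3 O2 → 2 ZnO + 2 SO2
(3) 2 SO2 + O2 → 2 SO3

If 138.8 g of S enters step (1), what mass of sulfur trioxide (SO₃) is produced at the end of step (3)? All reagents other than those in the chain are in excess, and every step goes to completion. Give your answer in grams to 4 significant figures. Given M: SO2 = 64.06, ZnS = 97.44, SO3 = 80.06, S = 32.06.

346.6 g

n(S) = 138.8 / 32.06 = 4.3294 mol.
Reaction (1): S→ZnS ratio 1:1 ⇒ n(ZnS) = 4.3294 mol.
Reaction (2): ZnS→SO2 ratio 2:2 ⇒ n(SO2) = 4.3294 mol.
Reaction (3): SO2→SO3 ratio 2:2 ⇒ n(SO3) = 4.3294 mol.
Mass of SO3 = 4.3294 × 80.06 = 346.61 g.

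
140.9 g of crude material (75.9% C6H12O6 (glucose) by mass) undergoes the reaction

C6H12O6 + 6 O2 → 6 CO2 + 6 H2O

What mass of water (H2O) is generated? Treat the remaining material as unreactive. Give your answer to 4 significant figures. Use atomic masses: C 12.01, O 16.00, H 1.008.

Mass of pure C6H12O6 = 140.9 g × 0.759 = 106.94 g.
M(C6H12O6) = 6(12.01) + 12(1.008) + 6(16.00) = 180.156 g/mol.
M(H2O) = 2(1.008) + 16.00 = 18.016 g/mol.
n(C6H12O6) = 106.94 g / 180.156 g/mol = 0.59361 mol.
From the equation the C6H12O6:H2O mole ratio is 1:6, so n(H2O) = 0.59361 × 6/1 = 3.5617 mol.
Mass of H2O = 3.5617 mol × 18.016 g/mol = 64.167 g.

64.17 g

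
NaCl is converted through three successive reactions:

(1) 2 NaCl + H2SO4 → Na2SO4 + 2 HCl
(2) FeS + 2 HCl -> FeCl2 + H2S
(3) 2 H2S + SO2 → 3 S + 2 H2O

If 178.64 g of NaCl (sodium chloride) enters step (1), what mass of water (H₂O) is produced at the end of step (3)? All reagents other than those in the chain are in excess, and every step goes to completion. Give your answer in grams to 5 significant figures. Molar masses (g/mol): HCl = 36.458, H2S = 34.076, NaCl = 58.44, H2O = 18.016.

27.536 g

n(NaCl) = 178.64 / 58.44 = 3.05681 mol.
Reaction (1): NaCl→HCl ratio 2:2 ⇒ n(HCl) = 3.05681 mol.
Reaction (2): HCl→H2S ratio 2:1 ⇒ n(H2S) = 1.52841 mol.
Reaction (3): H2S→H2O ratio 2:2 ⇒ n(H2O) = 1.52841 mol.
Mass of H2O = 1.52841 × 18.016 = 27.5357 g.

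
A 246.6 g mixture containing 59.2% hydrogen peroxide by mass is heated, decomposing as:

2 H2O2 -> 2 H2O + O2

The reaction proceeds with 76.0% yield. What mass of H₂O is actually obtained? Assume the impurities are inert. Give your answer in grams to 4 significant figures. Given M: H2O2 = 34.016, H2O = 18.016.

Pure H2O2 available = 246.6 g × 0.592 = 145.99 g.
n(H2O2) = 145.99 g / 34.016 g/mol = 4.2917 mol.
From the equation the H2O2:H2O mole ratio is 2:2, so n(H2O) = 4.2917 × 2/2 = 4.2917 mol.
Mass of H2O = 4.2917 mol × 18.016 g/mol = 77.320 g.
Actual mass collected = 77.320 g × 0.760 = 58.763 g.

58.76 g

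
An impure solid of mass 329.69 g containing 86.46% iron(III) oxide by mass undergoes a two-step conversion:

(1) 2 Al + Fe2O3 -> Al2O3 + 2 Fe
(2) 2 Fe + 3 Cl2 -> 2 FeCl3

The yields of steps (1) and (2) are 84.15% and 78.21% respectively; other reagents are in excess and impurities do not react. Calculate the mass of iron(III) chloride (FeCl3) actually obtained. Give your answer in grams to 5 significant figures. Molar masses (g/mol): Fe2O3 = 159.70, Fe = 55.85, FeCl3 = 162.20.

Pure Fe2O3 = 329.69 × 0.8646 = 285.050 g.
n(Fe2O3) = 285.050 / 159.70 = 1.78491 mol.
Step 1 (Fe2O3:Fe = 1:2): theoretical n(Fe) = 3.56982 mol; at 84.15% yield, n(Fe) = 3.00400 mol.
Step 2 (Fe:FeCl3 = 2:2): theoretical n(FeCl3) = 3.00400 mol, so theoretical mass = 3.00400 × 162.20 = 487.249 g.
At 78.21% yield, actual mass of FeCl3 = 487.249 × 0.7821 = 381.078 g.

381.08 g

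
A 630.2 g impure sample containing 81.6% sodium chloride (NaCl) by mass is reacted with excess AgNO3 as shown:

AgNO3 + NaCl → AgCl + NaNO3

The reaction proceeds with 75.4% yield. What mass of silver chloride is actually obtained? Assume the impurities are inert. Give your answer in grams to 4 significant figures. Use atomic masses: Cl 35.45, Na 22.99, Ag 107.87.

Pure NaCl available = 630.2 g × 0.816 = 514.24 g.
M(NaCl) = 22.99 + 35.45 = 58.44 g/mol.
M(AgCl) = 107.87 + 35.45 = 143.32 g/mol.
n(NaCl) = 514.24 g / 58.44 g/mol = 8.7995 mol.
From the equation the NaCl:AgCl mole ratio is 1:1, so n(AgCl) = 8.7995 × 1/1 = 8.7995 mol.
Mass of AgCl = 8.7995 mol × 143.32 g/mol = 1261.1 g.
Actual mass collected = 1261.1 g × 0.754 = 950.90 g.

950.9 g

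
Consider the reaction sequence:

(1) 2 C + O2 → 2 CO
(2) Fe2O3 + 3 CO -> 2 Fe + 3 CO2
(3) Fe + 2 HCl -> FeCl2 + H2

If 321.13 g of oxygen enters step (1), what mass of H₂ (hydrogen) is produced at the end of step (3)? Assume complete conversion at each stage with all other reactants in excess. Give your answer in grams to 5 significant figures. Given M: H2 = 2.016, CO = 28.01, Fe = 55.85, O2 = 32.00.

n(O2) = 321.13 / 32.00 = 10.0353 mol.
Reaction (1): O2→CO ratio 1:2 ⇒ n(CO) = 20.0706 mol.
Reaction (2): CO→Fe ratio 3:2 ⇒ n(Fe) = 13.3804 mol.
Reaction (3): Fe→H2 ratio 1:1 ⇒ n(H2) = 13.3804 mol.
Mass of H2 = 13.3804 × 2.016 = 26.9749 g.

26.975 g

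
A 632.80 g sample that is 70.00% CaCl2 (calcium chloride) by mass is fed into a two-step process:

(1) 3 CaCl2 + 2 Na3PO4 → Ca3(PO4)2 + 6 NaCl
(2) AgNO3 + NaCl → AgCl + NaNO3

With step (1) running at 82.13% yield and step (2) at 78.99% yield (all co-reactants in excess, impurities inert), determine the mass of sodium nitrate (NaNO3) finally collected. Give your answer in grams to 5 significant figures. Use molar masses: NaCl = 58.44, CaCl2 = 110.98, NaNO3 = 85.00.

440.19 g

Pure CaCl2 = 632.80 × 0.7000 = 442.960 g.
n(CaCl2) = 442.960 / 110.98 = 3.99135 mol.
Step 1 (CaCl2:NaCl = 3:6): theoretical n(NaCl) = 7.98270 mol; at 82.13% yield, n(NaCl) = 6.55619 mol.
Step 2 (NaCl:NaNO3 = 1:1): theoretical n(NaNO3) = 6.55619 mol, so theoretical mass = 6.55619 × 85.00 = 557.276 g.
At 78.99% yield, actual mass of NaNO3 = 557.276 × 0.7899 = 440.193 g.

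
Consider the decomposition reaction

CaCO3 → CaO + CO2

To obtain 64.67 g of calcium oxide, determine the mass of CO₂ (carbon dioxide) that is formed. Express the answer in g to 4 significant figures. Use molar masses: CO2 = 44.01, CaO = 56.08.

50.75 g

n(CaO) = 64.670 g / 56.08 g/mol = 1.1532 mol.
From the equation the CaO:CO2 mole ratio is 1:1, so n(CO2) = 1.1532 × 1/1 = 1.1532 mol.
Mass of CO2 = 1.1532 mol × 44.01 g/mol = 50.751 g.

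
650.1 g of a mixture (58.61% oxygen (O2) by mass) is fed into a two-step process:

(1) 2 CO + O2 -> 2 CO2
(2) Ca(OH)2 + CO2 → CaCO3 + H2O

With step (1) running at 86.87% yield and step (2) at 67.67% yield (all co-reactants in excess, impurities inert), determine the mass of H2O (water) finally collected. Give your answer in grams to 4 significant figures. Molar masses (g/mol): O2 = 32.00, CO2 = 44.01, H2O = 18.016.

Pure O2 = 650.1 × 0.5861 = 381.02 g.
n(O2) = 381.02 / 32.00 = 11.907 mol.
Step 1 (O2:CO2 = 1:2): theoretical n(CO2) = 23.814 mol; at 86.87% yield, n(CO2) = 20.687 mol.
Step 2 (CO2:H2O = 1:1): theoretical n(H2O) = 20.687 mol, so theoretical mass = 20.687 × 18.016 = 372.70 g.
At 67.67% yield, actual mass of H2O = 372.70 × 0.6767 = 252.21 g.

252.2 g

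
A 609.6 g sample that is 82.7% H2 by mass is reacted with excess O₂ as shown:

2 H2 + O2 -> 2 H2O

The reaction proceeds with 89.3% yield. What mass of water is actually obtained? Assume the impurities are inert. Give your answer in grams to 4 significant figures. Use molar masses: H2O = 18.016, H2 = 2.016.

4023 g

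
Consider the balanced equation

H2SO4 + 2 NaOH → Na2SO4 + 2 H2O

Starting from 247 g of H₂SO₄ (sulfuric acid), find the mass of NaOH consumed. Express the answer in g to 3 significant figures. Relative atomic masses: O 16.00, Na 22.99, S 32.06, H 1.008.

M(H2SO4) = 2(1.008) + 32.06 + 4(16.00) = 98.076 g/mol.
M(NaOH) = 22.99 + 16.00 + 1.008 = 39.998 g/mol.
n(H2SO4) = 247.0 g / 98.076 g/mol = 2.518 mol.
From the equation the H2SO4:NaOH mole ratio is 1:2, so n(NaOH) = 2.518 × 2/1 = 5.037 mol.
Mass of NaOH = 5.037 mol × 39.998 g/mol = 201.5 g.

201 g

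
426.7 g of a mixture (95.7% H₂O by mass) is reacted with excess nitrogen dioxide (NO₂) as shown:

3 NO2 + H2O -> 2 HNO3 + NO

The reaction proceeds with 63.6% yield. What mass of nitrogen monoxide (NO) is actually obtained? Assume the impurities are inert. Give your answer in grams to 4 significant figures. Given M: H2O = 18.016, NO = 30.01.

432.6 g

Pure H2O available = 426.7 g × 0.957 = 408.35 g.
n(H2O) = 408.35 g / 18.016 g/mol = 22.666 mol.
From the equation the H2O:NO mole ratio is 1:1, so n(NO) = 22.666 × 1/1 = 22.666 mol.
Mass of NO = 22.666 mol × 30.01 g/mol = 680.21 g.
Actual mass collected = 680.21 g × 0.636 = 432.61 g.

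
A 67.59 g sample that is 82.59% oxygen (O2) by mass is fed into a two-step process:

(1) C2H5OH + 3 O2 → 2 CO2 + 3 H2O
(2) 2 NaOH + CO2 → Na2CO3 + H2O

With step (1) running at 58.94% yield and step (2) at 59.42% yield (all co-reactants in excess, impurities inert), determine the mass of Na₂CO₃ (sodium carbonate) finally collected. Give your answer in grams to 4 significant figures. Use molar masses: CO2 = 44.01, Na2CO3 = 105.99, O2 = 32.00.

Pure O2 = 67.59 × 0.8259 = 55.823 g.
n(O2) = 55.823 / 32.00 = 1.7445 mol.
Step 1 (O2:CO2 = 3:2): theoretical n(CO2) = 1.1630 mol; at 58.94% yield, n(CO2) = 0.68545 mol.
Step 2 (CO2:Na2CO3 = 1:1): theoretical n(Na2CO3) = 0.68545 mol, so theoretical mass = 0.68545 × 105.99 = 72.651 g.
At 59.42% yield, actual mass of Na2CO3 = 72.651 × 0.5942 = 43.169 g.

43.17 g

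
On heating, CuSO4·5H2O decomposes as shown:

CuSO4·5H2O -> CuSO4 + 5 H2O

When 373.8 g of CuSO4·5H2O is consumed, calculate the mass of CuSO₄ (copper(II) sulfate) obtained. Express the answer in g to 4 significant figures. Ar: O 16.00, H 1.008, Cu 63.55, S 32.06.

M(CuSO4·5H2O) = 63.55 + 32.06 + 9(16.00) + 10(1.008) = 249.69 g/mol.
M(CuSO4) = 63.55 + 32.06 + 4(16.00) = 159.61 g/mol.
n(CuSO4·5H2O) = 373.80 g / 249.69 g/mol = 1.4971 mol.
From the equation the CuSO4·5H2O:CuSO4 mole ratio is 1:1, so n(CuSO4) = 1.4971 × 1/1 = 1.4971 mol.
Mass of CuSO4 = 1.4971 mol × 159.61 g/mol = 238.95 g.

238.9 g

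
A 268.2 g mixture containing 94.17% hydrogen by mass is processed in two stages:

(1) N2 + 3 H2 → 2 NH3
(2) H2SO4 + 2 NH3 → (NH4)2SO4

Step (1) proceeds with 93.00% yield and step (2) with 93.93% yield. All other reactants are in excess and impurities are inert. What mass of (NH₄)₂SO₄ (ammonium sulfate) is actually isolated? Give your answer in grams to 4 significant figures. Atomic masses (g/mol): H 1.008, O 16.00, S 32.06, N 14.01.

4821 g

Pure H2 = 268.2 × 0.9417 = 252.56 g.
M(H2) = 2(1.008) = 2.016 g/mol.
M((NH4)2SO4) = 2(14.01) + 8(1.008) + 32.06 + 4(16.00) = 132.144 g/mol.
n(H2) = 252.56 / 2.016 = 125.28 mol.
Step 1 (H2:NH3 = 3:2): theoretical n(NH3) = 83.520 mol; at 93.00% yield, n(NH3) = 77.673 mol.
Step 2 (NH3:(NH4)2SO4 = 2:1): theoretical n((NH4)2SO4) = 38.837 mol, so theoretical mass = 38.837 × 132.144 = 5132.0 g.
At 93.93% yield, actual mass of (NH4)2SO4 = 5132.0 × 0.9393 = 4820.5 g.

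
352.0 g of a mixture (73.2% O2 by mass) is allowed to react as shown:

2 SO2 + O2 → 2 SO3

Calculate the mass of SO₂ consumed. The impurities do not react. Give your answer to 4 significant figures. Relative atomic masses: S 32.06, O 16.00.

1032 g

Mass of pure O2 = 352.0 g × 0.732 = 257.66 g.
M(O2) = 2(16.00) = 32.00 g/mol.
M(SO2) = 32.06 + 2(16.00) = 64.06 g/mol.
n(O2) = 257.66 g / 32.00 g/mol = 8.0520 mol.
From the equation the O2:SO2 mole ratio is 1:2, so n(SO2) = 8.0520 × 2/1 = 16.104 mol.
Mass of SO2 = 16.104 mol × 64.06 g/mol = 1031.6 g.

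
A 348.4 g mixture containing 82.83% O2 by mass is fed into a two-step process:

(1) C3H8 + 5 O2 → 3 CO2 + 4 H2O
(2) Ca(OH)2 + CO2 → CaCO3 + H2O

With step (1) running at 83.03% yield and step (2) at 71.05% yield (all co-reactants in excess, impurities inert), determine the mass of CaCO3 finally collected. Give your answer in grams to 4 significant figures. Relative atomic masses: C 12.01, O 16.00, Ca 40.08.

319.5 g

Pure O2 = 348.4 × 0.8283 = 288.58 g.
M(O2) = 2(16.00) = 32.00 g/mol.
M(CaCO3) = 40.08 + 12.01 + 3(16.00) = 100.09 g/mol.
n(O2) = 288.58 / 32.00 = 9.0181 mol.
Step 1 (O2:CO2 = 5:3): theoretical n(CO2) = 5.4109 mol; at 83.03% yield, n(CO2) = 4.4926 mol.
Step 2 (CO2:CaCO3 = 1:1): theoretical n(CaCO3) = 4.4926 mol, so theoretical mass = 4.4926 × 100.09 = 449.67 g.
At 71.05% yield, actual mass of CaCO3 = 449.67 × 0.7105 = 319.49 g.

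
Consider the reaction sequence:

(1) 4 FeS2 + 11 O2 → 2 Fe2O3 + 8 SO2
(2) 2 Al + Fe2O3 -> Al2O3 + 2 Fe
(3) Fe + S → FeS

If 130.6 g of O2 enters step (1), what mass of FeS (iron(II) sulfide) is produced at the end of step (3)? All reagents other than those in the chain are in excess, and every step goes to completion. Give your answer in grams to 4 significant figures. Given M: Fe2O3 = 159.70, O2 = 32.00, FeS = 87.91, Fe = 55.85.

130.5 g

n(O2) = 130.6 / 32.00 = 4.0812 mol.
Reaction (1): O2→Fe2O3 ratio 11:2 ⇒ n(Fe2O3) = 0.74205 mol.
Reaction (2): Fe2O3→Fe ratio 1:2 ⇒ n(Fe) = 1.4841 mol.
Reaction (3): Fe→FeS ratio 1:1 ⇒ n(FeS) = 1.4841 mol.
Mass of FeS = 1.4841 × 87.91 = 130.47 g.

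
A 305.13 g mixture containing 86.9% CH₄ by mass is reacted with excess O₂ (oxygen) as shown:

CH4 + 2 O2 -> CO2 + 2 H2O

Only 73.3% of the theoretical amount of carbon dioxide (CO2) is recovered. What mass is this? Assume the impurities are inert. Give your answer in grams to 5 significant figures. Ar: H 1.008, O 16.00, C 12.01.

Pure CH4 available = 305.13 g × 0.869 = 265.158 g.
M(CH4) = 12.01 + 4(1.008) = 16.042 g/mol.
M(CO2) = 12.01 + 2(16.00) = 44.01 g/mol.
n(CH4) = 265.158 g / 16.042 g/mol = 16.5290 mol.
From the equation the CH4:CO2 mole ratio is 1:1, so n(CO2) = 16.5290 × 1/1 = 16.5290 mol.
Mass of CO2 = 16.5290 mol × 44.01 g/mol = 727.441 g.
Actual mass collected = 727.441 g × 0.733 = 533.214 g.

533.21 g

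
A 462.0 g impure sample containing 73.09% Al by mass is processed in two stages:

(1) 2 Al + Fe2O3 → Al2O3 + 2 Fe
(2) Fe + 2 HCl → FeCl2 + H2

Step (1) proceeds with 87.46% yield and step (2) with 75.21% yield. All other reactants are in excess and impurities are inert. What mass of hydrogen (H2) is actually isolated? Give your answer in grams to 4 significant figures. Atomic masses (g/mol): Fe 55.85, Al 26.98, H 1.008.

16.60 g

Pure Al = 462.0 × 0.7309 = 337.68 g.
M(Al) = 26.98 g/mol.
M(H2) = 2(1.008) = 2.016 g/mol.
n(Al) = 337.68 / 26.98 = 12.516 mol.
Step 1 (Al:Fe = 2:2): theoretical n(Fe) = 12.516 mol; at 87.46% yield, n(Fe) = 10.946 mol.
Step 2 (Fe:H2 = 1:1): theoretical n(H2) = 10.946 mol, so theoretical mass = 10.946 × 2.016 = 22.068 g.
At 75.21% yield, actual mass of H2 = 22.068 × 0.7521 = 16.597 g.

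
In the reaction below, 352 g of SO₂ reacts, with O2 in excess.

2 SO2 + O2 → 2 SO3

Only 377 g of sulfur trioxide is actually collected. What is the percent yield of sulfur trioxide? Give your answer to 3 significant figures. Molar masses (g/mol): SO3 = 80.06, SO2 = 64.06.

85.7 %

n(SO2) = 352.0 g / 64.06 g/mol = 5.495 mol.
From the equation the SO2:SO3 mole ratio is 2:2, so n(SO3) = 5.495 × 2/2 = 5.495 mol.
Mass of SO3 = 5.495 mol × 80.06 g/mol = 439.9 g.
This is the theoretical yield. Percent yield = 377 g / 439.9 g × 100% = 85.70%.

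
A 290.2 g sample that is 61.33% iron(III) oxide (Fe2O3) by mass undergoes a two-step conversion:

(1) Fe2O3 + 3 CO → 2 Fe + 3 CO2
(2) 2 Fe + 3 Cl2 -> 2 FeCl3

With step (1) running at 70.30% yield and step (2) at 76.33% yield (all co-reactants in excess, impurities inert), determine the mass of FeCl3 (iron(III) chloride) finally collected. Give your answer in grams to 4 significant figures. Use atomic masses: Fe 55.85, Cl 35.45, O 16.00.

Pure Fe2O3 = 290.2 × 0.6133 = 177.98 g.
M(Fe2O3) = 2(55.85) + 3(16.00) = 159.70 g/mol.
M(FeCl3) = 55.85 + 3(35.45) = 162.20 g/mol.
n(Fe2O3) = 177.98 / 159.70 = 1.1145 mol.
Step 1 (Fe2O3:Fe = 1:2): theoretical n(Fe) = 2.2289 mol; at 70.30% yield, n(Fe) = 1.5669 mol.
Step 2 (Fe:FeCl3 = 2:2): theoretical n(FeCl3) = 1.5669 mol, so theoretical mass = 1.5669 × 162.20 = 254.16 g.
At 76.33% yield, actual mass of FeCl3 = 254.16 × 0.7633 = 194.00 g.

194.0 g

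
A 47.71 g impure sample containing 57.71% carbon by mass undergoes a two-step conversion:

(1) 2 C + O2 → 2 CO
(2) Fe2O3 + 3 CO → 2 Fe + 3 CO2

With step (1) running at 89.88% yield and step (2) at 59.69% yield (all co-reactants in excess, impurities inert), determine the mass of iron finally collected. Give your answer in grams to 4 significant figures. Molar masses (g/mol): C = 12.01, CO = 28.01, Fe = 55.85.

45.79 g

Pure C = 47.71 × 0.5771 = 27.533 g.
n(C) = 27.533 / 12.01 = 2.2925 mol.
Step 1 (C:CO = 2:2): theoretical n(CO) = 2.2925 mol; at 89.88% yield, n(CO) = 2.0605 mol.
Step 2 (CO:Fe = 3:2): theoretical n(Fe) = 1.3737 mol, so theoretical mass = 1.3737 × 55.85 = 76.721 g.
At 59.69% yield, actual mass of Fe = 76.721 × 0.5969 = 45.795 g.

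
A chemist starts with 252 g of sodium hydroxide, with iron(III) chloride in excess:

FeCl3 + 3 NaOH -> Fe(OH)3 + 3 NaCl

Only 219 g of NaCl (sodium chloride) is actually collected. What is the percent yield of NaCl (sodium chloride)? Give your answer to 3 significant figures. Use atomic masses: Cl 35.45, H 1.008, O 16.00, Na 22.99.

M(NaOH) = 22.99 + 16.00 + 1.008 = 39.998 g/mol.
M(NaCl) = 22.99 + 35.45 = 58.44 g/mol.
n(NaOH) = 252.0 g / 39.998 g/mol = 6.300 mol.
From the equation the NaOH:NaCl mole ratio is 3:3, so n(NaCl) = 6.300 × 3/3 = 6.300 mol.
Mass of NaCl = 6.300 mol × 58.44 g/mol = 368.2 g.
This is the theoretical yield. Percent yield = 219 g / 368.2 g × 100% = 59.48%.

59.5 %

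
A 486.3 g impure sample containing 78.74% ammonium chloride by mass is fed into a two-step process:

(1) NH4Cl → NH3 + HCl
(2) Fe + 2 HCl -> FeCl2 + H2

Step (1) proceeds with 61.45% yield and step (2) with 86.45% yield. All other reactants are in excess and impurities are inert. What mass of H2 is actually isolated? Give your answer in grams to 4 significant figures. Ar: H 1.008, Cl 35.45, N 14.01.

3.833 g

Pure NH4Cl = 486.3 × 0.7874 = 382.91 g.
M(NH4Cl) = 14.01 + 4(1.008) + 35.45 = 53.492 g/mol.
M(H2) = 2(1.008) = 2.016 g/mol.
n(NH4Cl) = 382.91 / 53.492 = 7.1583 mol.
Step 1 (NH4Cl:HCl = 1:1): theoretical n(HCl) = 7.1583 mol; at 61.45% yield, n(HCl) = 4.3988 mol.
Step 2 (HCl:H2 = 2:1): theoretical n(H2) = 2.1994 mol, so theoretical mass = 2.1994 × 2.016 = 4.4340 g.
At 86.45% yield, actual mass of H2 = 4.4340 × 0.8645 = 3.8332 g.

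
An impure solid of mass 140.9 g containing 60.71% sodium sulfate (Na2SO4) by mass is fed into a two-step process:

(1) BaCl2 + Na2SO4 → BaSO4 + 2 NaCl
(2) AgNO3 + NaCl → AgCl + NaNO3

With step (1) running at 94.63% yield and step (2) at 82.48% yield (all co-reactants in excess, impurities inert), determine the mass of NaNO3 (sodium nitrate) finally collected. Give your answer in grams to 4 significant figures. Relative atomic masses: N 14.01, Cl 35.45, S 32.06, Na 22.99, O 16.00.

Pure Na2SO4 = 140.9 × 0.6071 = 85.540 g.
M(Na2SO4) = 2(22.99) + 32.06 + 4(16.00) = 142.04 g/mol.
M(NaNO3) = 22.99 + 14.01 + 3(16.00) = 85.00 g/mol.
n(Na2SO4) = 85.540 / 142.04 = 0.60223 mol.
Step 1 (Na2SO4:NaCl = 1:2): theoretical n(NaCl) = 1.2045 mol; at 94.63% yield, n(NaCl) = 1.1398 mol.
Step 2 (NaCl:NaNO3 = 1:1): theoretical n(NaNO3) = 1.1398 mol, so theoretical mass = 1.1398 × 85.00 = 96.881 g.
At 82.48% yield, actual mass of NaNO3 = 96.881 × 0.8248 = 79.907 g.

79.91 g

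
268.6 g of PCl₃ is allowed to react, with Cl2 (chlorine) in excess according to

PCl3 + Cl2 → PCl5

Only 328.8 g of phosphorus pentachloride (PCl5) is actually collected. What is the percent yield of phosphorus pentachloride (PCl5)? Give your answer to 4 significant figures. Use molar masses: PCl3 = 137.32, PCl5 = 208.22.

80.73 %

n(PCl3) = 268.60 g / 137.32 g/mol = 1.9560 mol.
From the equation the PCl3:PCl5 mole ratio is 1:1, so n(PCl5) = 1.9560 × 1/1 = 1.9560 mol.
Mass of PCl5 = 1.9560 mol × 208.22 g/mol = 407.28 g.
This is the theoretical yield. Percent yield = 328.8 g / 407.28 g × 100% = 80.730%.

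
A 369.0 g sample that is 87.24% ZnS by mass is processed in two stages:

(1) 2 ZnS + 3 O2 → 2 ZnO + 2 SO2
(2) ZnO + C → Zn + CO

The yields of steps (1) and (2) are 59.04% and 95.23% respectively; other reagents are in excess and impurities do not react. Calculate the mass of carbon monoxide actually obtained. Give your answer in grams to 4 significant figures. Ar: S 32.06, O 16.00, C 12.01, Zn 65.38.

52.03 g

Pure ZnS = 369.0 × 0.8724 = 321.92 g.
M(ZnS) = 65.38 + 32.06 = 97.44 g/mol.
M(CO) = 12.01 + 16.00 = 28.01 g/mol.
n(ZnS) = 321.92 / 97.44 = 3.3037 mol.
Step 1 (ZnS:ZnO = 2:2): theoretical n(ZnO) = 3.3037 mol; at 59.04% yield, n(ZnO) = 1.9505 mol.
Step 2 (ZnO:CO = 1:1): theoretical n(CO) = 1.9505 mol, so theoretical mass = 1.9505 × 28.01 = 54.634 g.
At 95.23% yield, actual mass of CO = 54.634 × 0.9523 = 52.028 g.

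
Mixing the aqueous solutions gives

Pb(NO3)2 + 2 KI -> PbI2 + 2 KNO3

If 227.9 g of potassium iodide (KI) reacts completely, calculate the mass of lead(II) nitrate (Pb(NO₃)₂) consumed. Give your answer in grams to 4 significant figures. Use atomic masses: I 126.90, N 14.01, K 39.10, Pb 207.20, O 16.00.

M(KI) = 39.10 + 126.90 = 166.00 g/mol.
M(Pb(NO3)2) = 207.20 + 2(14.01) + 6(16.00) = 331.22 g/mol.
n(KI) = 227.90 g / 166.00 g/mol = 1.3729 mol.
From the equation the KI:Pb(NO3)2 mole ratio is 2:1, so n(Pb(NO3)2) = 1.3729 × 1/2 = 0.68645 mol.
Mass of Pb(NO3)2 = 0.68645 mol × 331.22 g/mol = 227.36 g.

227.4 g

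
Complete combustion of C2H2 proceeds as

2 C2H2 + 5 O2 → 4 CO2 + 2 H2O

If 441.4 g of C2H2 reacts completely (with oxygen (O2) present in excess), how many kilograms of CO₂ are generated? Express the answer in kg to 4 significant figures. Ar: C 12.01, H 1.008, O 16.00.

1.492 kg

M(C2H2) = 2(12.01) + 2(1.008) = 26.036 g/mol.
M(CO2) = 12.01 + 2(16.00) = 44.01 g/mol.
n(C2H2) = 441.40 g / 26.036 g/mol = 16.953 mol.
From the equation the C2H2:CO2 mole ratio is 2:4, so n(CO2) = 16.953 × 4/2 = 33.907 mol.
Mass of CO2 = 33.907 mol × 44.01 g/mol = 1492.2 g.
Converting to kg: 1492.2 g = 1.492 kg.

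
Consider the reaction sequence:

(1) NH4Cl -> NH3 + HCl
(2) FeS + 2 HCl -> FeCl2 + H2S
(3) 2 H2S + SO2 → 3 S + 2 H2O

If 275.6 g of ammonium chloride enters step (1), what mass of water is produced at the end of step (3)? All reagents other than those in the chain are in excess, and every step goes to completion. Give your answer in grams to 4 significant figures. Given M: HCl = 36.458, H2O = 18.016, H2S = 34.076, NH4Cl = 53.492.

46.41 g

n(NH4Cl) = 275.6 / 53.492 = 5.1522 mol.
Reaction (1): NH4Cl→HCl ratio 1:1 ⇒ n(HCl) = 5.1522 mol.
Reaction (2): HCl→H2S ratio 2:1 ⇒ n(H2S) = 2.5761 mol.
Reaction (3): H2S→H2O ratio 2:2 ⇒ n(H2O) = 2.5761 mol.
Mass of H2O = 2.5761 × 18.016 = 46.411 g.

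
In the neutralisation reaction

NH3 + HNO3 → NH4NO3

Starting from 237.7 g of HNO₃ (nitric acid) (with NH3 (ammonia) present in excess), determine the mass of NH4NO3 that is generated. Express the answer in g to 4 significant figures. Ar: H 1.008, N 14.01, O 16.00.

M(HNO3) = 1.008 + 14.01 + 3(16.00) = 63.018 g/mol.
M(NH4NO3) = 2(14.01) + 4(1.008) + 3(16.00) = 80.052 g/mol.
n(HNO3) = 237.70 g / 63.018 g/mol = 3.7719 mol.
From the equation the HNO3:NH4NO3 mole ratio is 1:1, so n(NH4NO3) = 3.7719 × 1/1 = 3.7719 mol.
Mass of NH4NO3 = 3.7719 mol × 80.052 g/mol = 301.95 g.

302.0 g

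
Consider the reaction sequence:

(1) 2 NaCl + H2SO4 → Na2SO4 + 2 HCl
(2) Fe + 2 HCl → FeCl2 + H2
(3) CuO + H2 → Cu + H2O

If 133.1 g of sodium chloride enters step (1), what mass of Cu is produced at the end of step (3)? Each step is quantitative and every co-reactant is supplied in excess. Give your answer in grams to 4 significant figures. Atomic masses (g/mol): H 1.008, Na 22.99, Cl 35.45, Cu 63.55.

72.37 g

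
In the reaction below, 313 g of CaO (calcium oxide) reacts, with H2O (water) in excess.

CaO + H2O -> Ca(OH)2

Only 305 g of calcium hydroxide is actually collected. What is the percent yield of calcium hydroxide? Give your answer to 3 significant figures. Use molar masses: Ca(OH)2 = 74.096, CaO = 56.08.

n(CaO) = 313.0 g / 56.08 g/mol = 5.581 mol.
From the equation the CaO:Ca(OH)2 mole ratio is 1:1, so n(Ca(OH)2) = 5.581 × 1/1 = 5.581 mol.
Mass of Ca(OH)2 = 5.581 mol × 74.096 g/mol = 413.6 g.
This is the theoretical yield. Percent yield = 305 g / 413.6 g × 100% = 73.75%.

73.8 %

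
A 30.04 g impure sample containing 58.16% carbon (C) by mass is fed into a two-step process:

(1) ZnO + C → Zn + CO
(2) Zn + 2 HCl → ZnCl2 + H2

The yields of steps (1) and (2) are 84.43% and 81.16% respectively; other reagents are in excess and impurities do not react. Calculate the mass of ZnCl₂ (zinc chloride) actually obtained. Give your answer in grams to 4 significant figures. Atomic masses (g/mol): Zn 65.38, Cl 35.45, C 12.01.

135.8 g

Pure C = 30.04 × 0.5816 = 17.471 g.
M(C) = 12.01 g/mol.
M(ZnCl2) = 65.38 + 2(35.45) = 136.28 g/mol.
n(C) = 17.471 / 12.01 = 1.4547 mol.
Step 1 (C:Zn = 1:1): theoretical n(Zn) = 1.4547 mol; at 84.43% yield, n(Zn) = 1.2282 mol.
Step 2 (Zn:ZnCl2 = 1:1): theoretical n(ZnCl2) = 1.2282 mol, so theoretical mass = 1.2282 × 136.28 = 167.38 g.
At 81.16% yield, actual mass of ZnCl2 = 167.38 × 0.8116 = 135.85 g.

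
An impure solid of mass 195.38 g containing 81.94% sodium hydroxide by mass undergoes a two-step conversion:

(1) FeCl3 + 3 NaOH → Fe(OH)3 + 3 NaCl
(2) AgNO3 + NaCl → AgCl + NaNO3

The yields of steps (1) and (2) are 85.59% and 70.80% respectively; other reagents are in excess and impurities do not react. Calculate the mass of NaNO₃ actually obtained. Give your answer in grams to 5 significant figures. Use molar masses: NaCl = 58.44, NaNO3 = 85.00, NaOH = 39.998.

206.16 g

Pure NaOH = 195.38 × 0.8194 = 160.094 g.
n(NaOH) = 160.094 / 39.998 = 4.00256 mol.
Step 1 (NaOH:NaCl = 3:3): theoretical n(NaCl) = 4.00256 mol; at 85.59% yield, n(NaCl) = 3.42579 mol.
Step 2 (NaCl:NaNO3 = 1:1): theoretical n(NaNO3) = 3.42579 mol, so theoretical mass = 3.42579 × 85.00 = 291.192 g.
At 70.80% yield, actual mass of NaNO3 = 291.192 × 0.7080 = 206.164 g.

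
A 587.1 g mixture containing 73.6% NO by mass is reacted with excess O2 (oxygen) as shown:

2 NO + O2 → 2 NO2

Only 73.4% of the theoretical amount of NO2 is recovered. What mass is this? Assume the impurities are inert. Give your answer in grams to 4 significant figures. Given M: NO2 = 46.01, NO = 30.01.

486.3 g

Pure NO available = 587.1 g × 0.736 = 432.11 g.
n(NO) = 432.11 g / 30.01 g/mol = 14.399 mol.
From the equation the NO:NO2 mole ratio is 2:2, so n(NO2) = 14.399 × 2/2 = 14.399 mol.
Mass of NO2 = 14.399 mol × 46.01 g/mol = 662.49 g.
Actual mass collected = 662.49 g × 0.734 = 486.26 g.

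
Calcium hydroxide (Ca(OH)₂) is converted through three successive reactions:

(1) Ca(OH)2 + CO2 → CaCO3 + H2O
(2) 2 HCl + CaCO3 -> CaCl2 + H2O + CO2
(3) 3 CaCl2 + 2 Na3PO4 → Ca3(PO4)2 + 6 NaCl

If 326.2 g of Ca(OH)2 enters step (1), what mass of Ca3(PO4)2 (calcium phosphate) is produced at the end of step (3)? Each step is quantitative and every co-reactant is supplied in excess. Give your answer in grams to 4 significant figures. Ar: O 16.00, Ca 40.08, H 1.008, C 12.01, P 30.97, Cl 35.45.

455.2 g

M(Ca(OH)2) = 40.08 + 2(16.00) + 2(1.008) = 74.096 g/mol.
M(Ca3(PO4)2) = 3(40.08) + 2(30.97) + 8(16.00) = 310.18 g/mol.
n(Ca(OH)2) = 326.2 / 74.096 = 4.4024 mol.
Reaction (1): Ca(OH)2→CaCO3 ratio 1:1 ⇒ n(CaCO3) = 4.4024 mol.
Reaction (2): CaCO3→CaCl2 ratio 1:1 ⇒ n(CaCl2) = 4.4024 mol.
Reaction (3): CaCl2→Ca3(PO4)2 ratio 3:1 ⇒ n(Ca3(PO4)2) = 1.4675 mol.
Mass of Ca3(PO4)2 = 1.4675 × 310.18 = 455.18 g.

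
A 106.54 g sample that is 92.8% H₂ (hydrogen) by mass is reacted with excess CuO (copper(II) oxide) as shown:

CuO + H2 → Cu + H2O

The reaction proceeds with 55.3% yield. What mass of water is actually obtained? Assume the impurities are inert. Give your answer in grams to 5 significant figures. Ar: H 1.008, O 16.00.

Pure H2 available = 106.54 g × 0.928 = 98.8691 g.
M(H2) = 2(1.008) = 2.016 g/mol.
M(H2O) = 2(1.008) + 16.00 = 18.016 g/mol.
n(H2) = 98.8691 g / 2.016 g/mol = 49.0422 mol.
From the equation the H2:H2O mole ratio is 1:1, so n(H2O) = 49.0422 × 1/1 = 49.0422 mol.
Mass of H2O = 49.0422 mol × 18.016 g/mol = 883.545 g.
Actual mass collected = 883.545 g × 0.553 = 488.600 g.

488.60 g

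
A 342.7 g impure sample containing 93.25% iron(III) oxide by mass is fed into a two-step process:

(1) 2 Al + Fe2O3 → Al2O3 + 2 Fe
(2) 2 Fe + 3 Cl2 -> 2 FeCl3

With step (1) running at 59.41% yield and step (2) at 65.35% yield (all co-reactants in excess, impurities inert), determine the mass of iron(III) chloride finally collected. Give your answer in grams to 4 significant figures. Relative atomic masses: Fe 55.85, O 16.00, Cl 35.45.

252.0 g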